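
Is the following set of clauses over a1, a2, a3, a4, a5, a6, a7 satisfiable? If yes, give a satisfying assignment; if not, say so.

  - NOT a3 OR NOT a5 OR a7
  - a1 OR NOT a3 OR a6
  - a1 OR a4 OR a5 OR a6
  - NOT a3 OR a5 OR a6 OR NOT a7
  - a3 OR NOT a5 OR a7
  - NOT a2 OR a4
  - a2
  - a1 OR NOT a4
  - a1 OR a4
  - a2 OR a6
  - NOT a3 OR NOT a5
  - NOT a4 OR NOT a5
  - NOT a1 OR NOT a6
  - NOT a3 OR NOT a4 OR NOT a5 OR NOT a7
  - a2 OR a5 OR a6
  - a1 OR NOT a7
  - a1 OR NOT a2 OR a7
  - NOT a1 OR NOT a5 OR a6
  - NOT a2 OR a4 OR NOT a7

a1: True, a2: True, a3: True, a4: True, a5: False, a6: False, a7: False

Unit clause (a2) forces a2 = True.
In (NOT a2 OR a4) only a4 is left, so a4 = True.
In (a1 OR NOT a4) only a1 is left, so a1 = True.
In (NOT a4 OR NOT a5) only NOT a5 is left, so a5 = False.
In (NOT a1 OR NOT a6) only NOT a6 is left, so a6 = False.
Set a3 = True.
  then (NOT a3 OR a5 OR a6 OR NOT a7) forces a7 = False.
All clauses satisfied.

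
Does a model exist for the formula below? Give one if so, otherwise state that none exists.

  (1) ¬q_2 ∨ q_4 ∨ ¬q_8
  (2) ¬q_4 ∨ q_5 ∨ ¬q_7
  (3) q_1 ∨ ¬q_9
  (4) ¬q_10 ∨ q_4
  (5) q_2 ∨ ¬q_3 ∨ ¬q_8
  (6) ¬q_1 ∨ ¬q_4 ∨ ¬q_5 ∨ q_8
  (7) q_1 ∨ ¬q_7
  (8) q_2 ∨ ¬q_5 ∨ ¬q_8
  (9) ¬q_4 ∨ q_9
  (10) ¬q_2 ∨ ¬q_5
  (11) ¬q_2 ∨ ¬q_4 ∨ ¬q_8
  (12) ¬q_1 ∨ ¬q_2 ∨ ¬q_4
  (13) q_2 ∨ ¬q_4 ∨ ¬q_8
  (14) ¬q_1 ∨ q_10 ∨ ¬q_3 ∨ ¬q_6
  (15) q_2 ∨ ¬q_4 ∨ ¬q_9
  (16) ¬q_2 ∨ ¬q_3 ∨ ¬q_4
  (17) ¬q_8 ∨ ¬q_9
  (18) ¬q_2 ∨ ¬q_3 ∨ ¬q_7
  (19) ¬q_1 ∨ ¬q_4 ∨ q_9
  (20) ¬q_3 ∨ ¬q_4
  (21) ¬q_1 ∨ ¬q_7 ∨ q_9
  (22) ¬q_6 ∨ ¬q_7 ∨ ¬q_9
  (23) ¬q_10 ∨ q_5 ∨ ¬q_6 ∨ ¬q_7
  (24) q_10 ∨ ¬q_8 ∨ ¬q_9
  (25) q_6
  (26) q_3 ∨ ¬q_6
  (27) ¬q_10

Unit clause (q_6) forces q_6 = True.
In (q_3 ∨ ¬q_6) only q_3 is left, so q_3 = True.
Unit clause (¬q_10) forces q_10 = False.
In (¬q_1 ∨ q_10 ∨ ¬q_3 ∨ ¬q_6) only ¬q_1 is left, so q_1 = False.
In (¬q_3 ∨ ¬q_4) only ¬q_4 is left, so q_4 = False.
In (q_1 ∨ ¬q_9) only ¬q_9 is left, so q_9 = False.
In (q_1 ∨ ¬q_7) only ¬q_7 is left, so q_7 = False.
Set q_2 = False.
  then (q_2 ∨ ¬q_3 ∨ ¬q_8) forces q_8 = False.
Set q_5 = False.
All clauses satisfied.

q_1: False, q_2: False, q_3: True, q_4: False, q_5: False, q_6: True, q_7: False, q_8: False, q_9: False, q_10: False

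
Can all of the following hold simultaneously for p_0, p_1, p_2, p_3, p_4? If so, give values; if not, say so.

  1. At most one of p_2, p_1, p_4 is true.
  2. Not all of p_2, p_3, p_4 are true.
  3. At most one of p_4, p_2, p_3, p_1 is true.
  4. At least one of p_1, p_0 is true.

p_0: True, p_1: False, p_2: False, p_3: False, p_4: True

  (1) {p_2, p_1, p_4}: 1 true — at most one ✓
  (2) {p_2, p_3, p_4}: 1/3 true — not all ✓
  (3) {p_4, p_2, p_3, p_1}: 1 true — at most one ✓
  (4) {p_1, p_0}: 1 true — at least one ✓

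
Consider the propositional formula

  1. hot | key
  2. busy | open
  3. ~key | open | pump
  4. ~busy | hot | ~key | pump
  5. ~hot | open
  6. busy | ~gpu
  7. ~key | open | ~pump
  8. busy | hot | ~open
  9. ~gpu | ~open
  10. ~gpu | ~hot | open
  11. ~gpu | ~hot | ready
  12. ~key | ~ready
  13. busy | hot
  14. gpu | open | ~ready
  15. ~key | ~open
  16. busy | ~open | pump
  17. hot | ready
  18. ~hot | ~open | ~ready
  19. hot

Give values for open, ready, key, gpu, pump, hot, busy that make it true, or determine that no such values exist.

Unit clause (hot) forces hot = True.
In (~hot | open) only open is left, so open = True.
In (~gpu | ~open) only ~gpu is left, so gpu = False.
In (~key | ~open) only ~key is left, so key = False.
In (~hot | ~open | ~ready) only ~ready is left, so ready = False.
Set pump = False.
  then (busy | ~open | pump) forces busy = True.
All clauses satisfied.

open = True; ready = False; key = False; gpu = False; pump = False; hot = True; busy = True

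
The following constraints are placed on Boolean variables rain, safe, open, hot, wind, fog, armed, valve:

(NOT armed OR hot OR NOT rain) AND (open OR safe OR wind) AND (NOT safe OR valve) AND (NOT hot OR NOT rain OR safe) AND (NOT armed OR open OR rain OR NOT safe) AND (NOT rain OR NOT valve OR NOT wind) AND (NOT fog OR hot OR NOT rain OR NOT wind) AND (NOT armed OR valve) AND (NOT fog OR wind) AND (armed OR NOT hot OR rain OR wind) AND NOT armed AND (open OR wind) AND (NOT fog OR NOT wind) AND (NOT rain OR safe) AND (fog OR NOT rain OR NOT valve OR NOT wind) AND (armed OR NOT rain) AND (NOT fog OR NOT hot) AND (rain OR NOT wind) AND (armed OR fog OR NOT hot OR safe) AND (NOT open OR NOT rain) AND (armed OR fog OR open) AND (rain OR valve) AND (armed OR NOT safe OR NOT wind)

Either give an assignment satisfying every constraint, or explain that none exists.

rain=F; safe=F; open=T; hot=F; wind=F; fog=F; armed=F; valve=T

Unit clause (NOT armed) forces armed = False.
In (armed OR NOT rain) only NOT rain is left, so rain = False.
In (rain OR NOT wind) only NOT wind is left, so wind = False.
In (rain OR valve) only valve is left, so valve = True.
In (NOT fog OR wind) only NOT fog is left, so fog = False.
In (armed OR NOT hot OR rain OR wind) only NOT hot is left, so hot = False.
In (open OR wind) only open is left, so open = True.
Set safe = False.
All clauses satisfied.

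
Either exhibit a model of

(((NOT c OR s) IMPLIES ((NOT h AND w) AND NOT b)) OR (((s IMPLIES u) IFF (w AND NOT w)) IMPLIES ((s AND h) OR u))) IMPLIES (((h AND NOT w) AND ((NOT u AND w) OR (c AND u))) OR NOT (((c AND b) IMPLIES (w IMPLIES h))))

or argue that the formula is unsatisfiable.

b = False, s = False, u = True, h = True, w = False, c = True

  (((NOT c OR s) IMPLIES ((NOT h AND w) AND NOT b)) OR (((s IMPLIES u) IFF (w AND NOT w)) IMPLIES ((s AND h) OR u))) IMPLIES (((h AND NOT w) AND ((NOT u AND w) OR (c AND u))) OR NOT (((c AND b) IMPLIES (w IMPLIES h)))) = True
    ((NOT c OR s) IMPLIES ((NOT h AND w) AND NOT b)) OR (((s IMPLIES u) IFF (w AND NOT w)) IMPLIES ((s AND h) OR u)) = True
      (NOT c OR s) IMPLIES ((NOT h AND w) AND NOT b) = True
        NOT c OR s = False
          NOT c = False
        (NOT h AND w) AND NOT b = False
          NOT h AND w = False
            NOT h = False
          NOT b = True
      ((s IMPLIES u) IFF (w AND NOT w)) IMPLIES ((s AND h) OR u) = True
        (s IMPLIES u) IFF (w AND NOT w) = False
          s IMPLIES u = True
          w AND NOT w = False
            NOT w = True
        (s AND h) OR u = True
          s AND h = False
    ((h AND NOT w) AND ((NOT u AND w) OR (c AND u))) OR NOT (((c AND b) IMPLIES (w IMPLIES h))) = True
      (h AND NOT w) AND ((NOT u AND w) OR (c AND u)) = True
        h AND NOT w = True
          NOT w = True
        (NOT u AND w) OR (c AND u) = True
          NOT u AND w = False
            NOT u = False
          c AND u = True
      NOT (((c AND b) IMPLIES (w IMPLIES h))) = False
        (c AND b) IMPLIES (w IMPLIES h) = True
          c AND b = False
          w IMPLIES h = True
The formula evaluates to True.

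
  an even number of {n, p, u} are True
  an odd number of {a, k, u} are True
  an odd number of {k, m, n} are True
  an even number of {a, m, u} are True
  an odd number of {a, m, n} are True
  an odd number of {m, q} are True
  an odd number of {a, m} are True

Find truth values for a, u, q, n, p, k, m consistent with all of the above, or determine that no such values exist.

a = True, u = True, q = True, n = False, p = True, k = True, m = False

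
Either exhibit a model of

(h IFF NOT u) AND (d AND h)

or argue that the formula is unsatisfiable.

h: True, u: False, d: True

  h IFF NOT u = True
    NOT u = True
  d AND h = True
Both conjuncts True, so the formula holds.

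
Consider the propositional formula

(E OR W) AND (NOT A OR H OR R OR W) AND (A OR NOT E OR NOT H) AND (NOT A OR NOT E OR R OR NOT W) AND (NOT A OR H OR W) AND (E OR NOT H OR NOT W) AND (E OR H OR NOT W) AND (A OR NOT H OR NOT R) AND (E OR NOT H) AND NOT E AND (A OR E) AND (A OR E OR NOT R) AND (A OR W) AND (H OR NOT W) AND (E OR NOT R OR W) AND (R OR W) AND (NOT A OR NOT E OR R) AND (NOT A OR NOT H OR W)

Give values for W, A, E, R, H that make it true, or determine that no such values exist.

Case E = True:
  Clause (NOT E) is falsified — contradiction.
Case E = False:
  (E OR W) forces W = True.
  (E OR NOT H OR NOT W) forces H = False.
  Clause (E OR H OR NOT W) is falsified — contradiction.
Both cases fail, so the formula is unsatisfiable.

Unsatisfiable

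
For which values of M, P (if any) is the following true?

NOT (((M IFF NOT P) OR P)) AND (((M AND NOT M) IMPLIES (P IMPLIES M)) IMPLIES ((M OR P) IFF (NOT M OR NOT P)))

Unsatisfiable — no assignment works.

Case P = True: the conjunct NOT (((M IFF NOT P) OR P)) becomes NOT ((NOT M OR True)) = False.
Case P = False: the formula simplifies to NOT M AND M.
  M = True: the conjunct NOT M is False.
  M = False: the conjunct M is False.
Both cases fail — unsatisfiable.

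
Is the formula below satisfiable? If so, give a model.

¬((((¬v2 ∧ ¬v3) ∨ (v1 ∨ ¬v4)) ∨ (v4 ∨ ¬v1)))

Unsatisfiable

Case v1 = True: the formula becomes ¬((True ∨ v4)) = False.
Case v1 = False: the formula becomes ¬((((¬v2 ∧ ¬v3) ∨ ¬v4) ∨ True)) = False.
Both cases fail — unsatisfiable.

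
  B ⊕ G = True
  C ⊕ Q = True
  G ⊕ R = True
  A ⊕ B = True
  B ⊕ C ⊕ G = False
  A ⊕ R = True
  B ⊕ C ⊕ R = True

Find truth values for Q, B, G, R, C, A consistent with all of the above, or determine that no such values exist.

Q: False, B: True, G: False, R: True, C: True, A: False

B ⊕ G = T ⊕ F = True ✓
C ⊕ Q = T ⊕ F = True ✓
G ⊕ R = F ⊕ T = True ✓
A ⊕ B = F ⊕ T = True ✓
B ⊕ C ⊕ G = T ⊕ T ⊕ F = False ✓
A ⊕ R = F ⊕ T = True ✓
B ⊕ C ⊕ R = T ⊕ T ⊕ T = True ✓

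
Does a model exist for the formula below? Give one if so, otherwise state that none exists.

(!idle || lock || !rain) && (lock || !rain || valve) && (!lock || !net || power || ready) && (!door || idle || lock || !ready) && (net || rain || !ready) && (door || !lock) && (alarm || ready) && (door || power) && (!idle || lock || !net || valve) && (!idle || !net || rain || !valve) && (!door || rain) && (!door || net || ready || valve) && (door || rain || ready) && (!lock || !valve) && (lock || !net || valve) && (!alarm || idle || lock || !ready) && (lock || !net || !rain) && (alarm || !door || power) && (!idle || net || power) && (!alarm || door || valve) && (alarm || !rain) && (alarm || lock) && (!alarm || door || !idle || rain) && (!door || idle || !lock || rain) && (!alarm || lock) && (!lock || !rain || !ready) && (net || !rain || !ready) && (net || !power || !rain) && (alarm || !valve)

power: True; net: True; lock: True; ready: False; door: True; valve: False; rain: True; alarm: True; idle: True

Set power = True.
Try net = False:
  (net || !power || !rain) forces rain = False.
  (net || rain || !ready) forces ready = False.
  (alarm || ready) forces alarm = True.
  (!door || rain) forces door = False.
  clause (door || rain || ready) is falsified — backtrack.
So net = True.
Set lock = True.
  then (door || !lock) forces door = True.
  then (!door || rain) forces rain = True.
  then (!lock || !valve) forces valve = False.
  then (alarm || !rain) forces alarm = True.
  then (!lock || !rain || !ready) forces ready = False.
Set idle = True.
All clauses satisfied.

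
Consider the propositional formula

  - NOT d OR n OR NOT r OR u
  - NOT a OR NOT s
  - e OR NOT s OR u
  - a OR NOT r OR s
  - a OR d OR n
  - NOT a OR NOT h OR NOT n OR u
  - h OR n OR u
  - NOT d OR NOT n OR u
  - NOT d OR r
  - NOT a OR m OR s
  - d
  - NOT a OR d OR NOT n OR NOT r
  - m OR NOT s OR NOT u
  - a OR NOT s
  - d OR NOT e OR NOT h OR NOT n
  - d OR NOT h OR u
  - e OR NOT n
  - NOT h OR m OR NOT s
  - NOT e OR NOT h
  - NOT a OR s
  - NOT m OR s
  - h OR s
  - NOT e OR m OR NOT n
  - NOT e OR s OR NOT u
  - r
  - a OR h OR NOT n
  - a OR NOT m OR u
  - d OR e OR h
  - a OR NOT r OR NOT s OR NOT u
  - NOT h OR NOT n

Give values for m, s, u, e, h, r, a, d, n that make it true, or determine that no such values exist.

Unsatisfiable — no assignment works.

Case s = True:
  (NOT a OR NOT s) forces a = False.
  Clause (a OR NOT s) is falsified — contradiction.
Case s = False:
  (d) forces d = True.
  (NOT d OR r) forces r = True.
  (a OR NOT r OR s) forces a = True.
  Clause (NOT a OR s) is falsified — contradiction.
Both cases fail, so the formula is unsatisfiable.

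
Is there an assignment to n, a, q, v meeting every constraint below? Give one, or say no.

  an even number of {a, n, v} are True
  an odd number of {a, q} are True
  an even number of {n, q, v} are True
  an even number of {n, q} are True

The formula is unsatisfiable.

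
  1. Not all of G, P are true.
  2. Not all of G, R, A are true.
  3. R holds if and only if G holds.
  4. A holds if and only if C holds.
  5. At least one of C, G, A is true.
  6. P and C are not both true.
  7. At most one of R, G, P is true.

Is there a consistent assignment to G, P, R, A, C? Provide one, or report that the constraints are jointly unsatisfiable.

G = False, P = False, R = False, A = True, C = True

  (1) {G, P}: 0/2 true — not all ✓
  (2) {G, R, A}: 1/3 true — not all ✓
  (3) R=F, G=F — same ✓
  (4) A=T, C=T — same ✓
  (5) {C, G, A}: 2 true — at least one ✓
  (6) P=F, C=T — not both ✓
  (7) {R, G, P}: 0 true — at most one ✓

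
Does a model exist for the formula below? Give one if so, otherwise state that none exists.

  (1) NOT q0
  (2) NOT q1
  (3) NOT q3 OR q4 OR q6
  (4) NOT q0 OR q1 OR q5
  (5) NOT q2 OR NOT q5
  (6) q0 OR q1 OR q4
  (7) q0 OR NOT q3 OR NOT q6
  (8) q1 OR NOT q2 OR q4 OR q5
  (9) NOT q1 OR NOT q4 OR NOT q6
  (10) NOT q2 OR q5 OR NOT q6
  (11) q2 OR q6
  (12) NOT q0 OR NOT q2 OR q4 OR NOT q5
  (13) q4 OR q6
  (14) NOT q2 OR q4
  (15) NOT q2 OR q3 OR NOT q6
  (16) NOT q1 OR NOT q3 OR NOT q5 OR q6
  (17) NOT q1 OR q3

q0 = False, q1 = False, q2 = False, q3 = False, q4 = True, q5 = False, q6 = True

Unit clause (NOT q0) forces q0 = False.
Unit clause (NOT q1) forces q1 = False.
In (q0 OR q1 OR q4) only q4 is left, so q4 = True.
Set q2 = False.
  then (q2 OR q6) forces q6 = True.
  then (q0 OR NOT q3 OR NOT q6) forces q3 = False.
Set q5 = False.
All clauses satisfied.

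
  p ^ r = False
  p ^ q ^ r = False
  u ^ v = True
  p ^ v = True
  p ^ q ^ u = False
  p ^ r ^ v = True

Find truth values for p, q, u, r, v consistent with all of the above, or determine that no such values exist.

p=F, q=F, u=F, r=F, v=T

p ^ r = F ^ F = False ✓
p ^ q ^ r = F ^ F ^ F = False ✓
u ^ v = F ^ T = True ✓
p ^ v = F ^ T = True ✓
p ^ q ^ u = F ^ F ^ F = False ✓
p ^ r ^ v = F ^ F ^ T = True ✓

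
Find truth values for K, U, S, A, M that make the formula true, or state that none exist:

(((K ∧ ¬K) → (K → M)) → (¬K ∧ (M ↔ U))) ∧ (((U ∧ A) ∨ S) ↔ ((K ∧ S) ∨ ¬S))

K = False, U = True, S = False, A = True, M = True

  ((K ∧ ¬K) → (K → M)) → (¬K ∧ (M ↔ U)) = True
    (K ∧ ¬K) → (K → M) = True
      K ∧ ¬K = False
        ¬K = True
      K → M = True
    ¬K ∧ (M ↔ U) = True
      ¬K = True
      M ↔ U = True
  ((U ∧ A) ∨ S) ↔ ((K ∧ S) ∨ ¬S) = True
    (U ∧ A) ∨ S = True
      U ∧ A = True
    (K ∧ S) ∨ ¬S = True
      K ∧ S = False
      ¬S = True
Both conjuncts True, so the formula holds.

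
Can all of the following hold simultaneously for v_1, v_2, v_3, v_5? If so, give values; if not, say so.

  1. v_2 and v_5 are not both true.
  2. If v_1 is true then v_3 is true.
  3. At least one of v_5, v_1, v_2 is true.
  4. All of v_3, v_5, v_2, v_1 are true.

Case v_2 = True:
  (1) with v_2=T forces v_5 = False.
  Constraint (4) is violated (v_5=F) — contradiction.
Case v_2 = False:
  Constraint (4) is violated (v_2=F) — contradiction.
Both cases fail — unsatisfiable.

Unsatisfiable — no assignment works.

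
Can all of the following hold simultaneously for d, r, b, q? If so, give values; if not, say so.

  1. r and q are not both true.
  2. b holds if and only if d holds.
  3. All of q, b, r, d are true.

Case r = True:
  (1) with r=T forces q = False.
  Constraint (3) is violated (q=F) — contradiction.
Case r = False:
  Constraint (3) is violated (r=F) — contradiction.
Both cases fail — unsatisfiable.

Unsatisfiable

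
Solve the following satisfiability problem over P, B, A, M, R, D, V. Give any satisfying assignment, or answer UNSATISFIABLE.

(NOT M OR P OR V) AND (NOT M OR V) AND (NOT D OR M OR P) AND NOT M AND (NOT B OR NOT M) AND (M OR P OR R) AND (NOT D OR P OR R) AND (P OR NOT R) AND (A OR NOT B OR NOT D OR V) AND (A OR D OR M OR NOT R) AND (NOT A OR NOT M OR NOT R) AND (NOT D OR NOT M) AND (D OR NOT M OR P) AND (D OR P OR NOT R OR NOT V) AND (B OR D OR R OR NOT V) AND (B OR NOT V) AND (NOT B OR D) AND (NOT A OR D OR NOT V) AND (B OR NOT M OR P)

Unit clause (NOT M) forces M = False.
Try P = False:
  (NOT D OR M OR P) forces D = False.
  (M OR P OR R) forces R = True.
  clause (P OR NOT R) is falsified — backtrack.
So P = True.
Set B = False.
  then (B OR NOT V) forces V = False.
Set A = False.
Set R = True.
  then (A OR D OR M OR NOT R) forces D = True.
All clauses satisfied.

P = True; B = False; A = False; M = False; R = True; D = True; V = False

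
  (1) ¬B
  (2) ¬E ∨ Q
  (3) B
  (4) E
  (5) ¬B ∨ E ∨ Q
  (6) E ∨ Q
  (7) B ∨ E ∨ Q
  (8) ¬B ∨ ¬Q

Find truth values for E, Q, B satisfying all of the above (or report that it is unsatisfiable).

Unsatisfiable — no assignment works.

Case B = True:
  Clause (¬B) is falsified — contradiction.
Case B = False:
  Clause (B) is falsified — contradiction.
Both cases fail, so the formula is unsatisfiable.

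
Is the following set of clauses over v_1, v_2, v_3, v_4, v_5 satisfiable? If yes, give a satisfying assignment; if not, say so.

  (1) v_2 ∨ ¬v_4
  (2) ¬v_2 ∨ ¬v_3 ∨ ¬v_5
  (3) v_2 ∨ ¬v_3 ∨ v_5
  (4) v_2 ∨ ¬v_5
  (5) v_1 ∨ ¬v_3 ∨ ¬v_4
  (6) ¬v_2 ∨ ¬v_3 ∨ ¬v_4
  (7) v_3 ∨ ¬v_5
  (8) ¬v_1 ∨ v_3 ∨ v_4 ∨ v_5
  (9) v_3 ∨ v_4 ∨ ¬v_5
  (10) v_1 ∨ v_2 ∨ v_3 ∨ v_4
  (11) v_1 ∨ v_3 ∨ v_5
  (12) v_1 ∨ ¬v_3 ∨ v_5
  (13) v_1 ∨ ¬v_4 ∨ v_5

Set v_1 = True.
Try v_2 = False:
  (v_2 ∨ ¬v_4) forces v_4 = False.
  (v_2 ∨ ¬v_5) forces v_5 = False.
  (v_2 ∨ ¬v_3 ∨ v_5) forces v_3 = False.
  clause (¬v_1 ∨ v_3 ∨ v_4 ∨ v_5) is falsified — backtrack.
So v_2 = True.
Set v_3 = False.
  then (v_3 ∨ ¬v_5) forces v_5 = False.
  then (¬v_1 ∨ v_3 ∨ v_4 ∨ v_5) forces v_4 = True.
All clauses satisfied.

v_1 = True; v_2 = True; v_3 = False; v_4 = True; v_5 = False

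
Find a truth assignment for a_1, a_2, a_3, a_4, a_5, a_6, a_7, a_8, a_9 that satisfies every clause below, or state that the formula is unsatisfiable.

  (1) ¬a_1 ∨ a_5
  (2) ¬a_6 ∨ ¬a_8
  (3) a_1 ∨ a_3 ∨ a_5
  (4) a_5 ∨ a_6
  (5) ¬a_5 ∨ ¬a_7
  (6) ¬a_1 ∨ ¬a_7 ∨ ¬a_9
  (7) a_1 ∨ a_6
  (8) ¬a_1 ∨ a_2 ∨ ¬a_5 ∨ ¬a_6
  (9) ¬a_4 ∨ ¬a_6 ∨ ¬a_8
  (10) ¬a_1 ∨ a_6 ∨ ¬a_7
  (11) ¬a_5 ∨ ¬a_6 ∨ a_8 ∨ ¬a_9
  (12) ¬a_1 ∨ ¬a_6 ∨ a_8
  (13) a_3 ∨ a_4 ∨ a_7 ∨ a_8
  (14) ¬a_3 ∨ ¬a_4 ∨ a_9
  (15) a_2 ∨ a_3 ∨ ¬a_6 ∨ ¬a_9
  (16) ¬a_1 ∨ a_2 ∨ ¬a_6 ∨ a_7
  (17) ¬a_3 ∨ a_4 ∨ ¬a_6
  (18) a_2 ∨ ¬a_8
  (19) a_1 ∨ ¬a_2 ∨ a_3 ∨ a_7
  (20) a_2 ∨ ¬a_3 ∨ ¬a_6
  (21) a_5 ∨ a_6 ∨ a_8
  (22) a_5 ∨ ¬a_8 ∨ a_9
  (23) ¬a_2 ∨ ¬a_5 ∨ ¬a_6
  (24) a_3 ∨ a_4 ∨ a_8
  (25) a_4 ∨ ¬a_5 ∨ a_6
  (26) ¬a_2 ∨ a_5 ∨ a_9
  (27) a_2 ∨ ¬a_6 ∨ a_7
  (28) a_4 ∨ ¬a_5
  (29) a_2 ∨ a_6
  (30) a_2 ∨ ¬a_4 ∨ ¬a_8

Set a_1 = False.
  then (a_1 ∨ a_6) forces a_6 = True.
  then (¬a_6 ∨ ¬a_8) forces a_8 = False.
Try a_2 = False:
  (a_2 ∨ ¬a_3 ∨ ¬a_6) forces a_3 = False.
  (a_1 ∨ a_3 ∨ a_5) forces a_5 = True.
  (¬a_5 ∨ ¬a_7) forces a_7 = False.
  clause (a_2 ∨ ¬a_6 ∨ a_7) is falsified — backtrack.
So a_2 = True.
  then (¬a_2 ∨ ¬a_5 ∨ ¬a_6) forces a_5 = False.
  then (¬a_2 ∨ a_5 ∨ a_9) forces a_9 = True.
  then (a_1 ∨ a_3 ∨ a_5) forces a_3 = True.
  then (¬a_3 ∨ a_4 ∨ ¬a_6) forces a_4 = True.
Set a_7 = False.
All clauses satisfied.

a_1=F, a_2=T, a_3=T, a_4=T, a_5=F, a_6=T, a_7=F, a_8=F, a_9=T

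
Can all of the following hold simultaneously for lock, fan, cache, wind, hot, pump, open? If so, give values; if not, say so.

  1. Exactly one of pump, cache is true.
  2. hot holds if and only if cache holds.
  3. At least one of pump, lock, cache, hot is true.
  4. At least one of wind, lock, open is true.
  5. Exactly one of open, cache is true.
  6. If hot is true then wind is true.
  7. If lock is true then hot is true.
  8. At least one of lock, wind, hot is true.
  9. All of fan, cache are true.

lock = False; fan = True; cache = True; wind = True; hot = True; pump = False; open = False

  (1) {pump, cache}: 1 true — exactly one ✓
  (2) hot=T, cache=T — same ✓
  (3) {pump, lock, cache, hot}: 2 true — at least one ✓
  (4) {wind, lock, open}: 1 true — at least one ✓
  (5) {open, cache}: 1 true — exactly one ✓
  (6) hot=T ⇒ wind: T ✓
  (7) lock=F ⇒ hot: vacuous ✓
  (8) {lock, wind, hot}: 2 true — at least one ✓
  (9) {fan, cache}: all 2 true ✓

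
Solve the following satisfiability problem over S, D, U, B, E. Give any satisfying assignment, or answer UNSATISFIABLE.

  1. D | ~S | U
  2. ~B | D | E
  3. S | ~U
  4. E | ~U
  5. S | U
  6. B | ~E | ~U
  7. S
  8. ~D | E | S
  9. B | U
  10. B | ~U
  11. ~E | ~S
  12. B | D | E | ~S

S = True; D = True; U = False; B = True; E = False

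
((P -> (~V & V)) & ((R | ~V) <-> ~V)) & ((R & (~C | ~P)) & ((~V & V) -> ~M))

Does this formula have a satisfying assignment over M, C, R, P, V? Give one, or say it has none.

M: False, C: True, R: True, P: False, V: False

  (P -> (~V & V)) & ((R | ~V) <-> ~V) = True
    P -> (~V & V) = True
      ~V & V = False
        ~V = True
    (R | ~V) <-> ~V = True
      R | ~V = True
        ~V = True
      ~V = True
  (R & (~C | ~P)) & ((~V & V) -> ~M) = True
    R & (~C | ~P) = True
      ~C | ~P = True
        ~C = False
        ~P = True
    (~V & V) -> ~M = True
      ~V & V = False
        ~V = True
      ~M = True
Both conjuncts True, so the formula holds.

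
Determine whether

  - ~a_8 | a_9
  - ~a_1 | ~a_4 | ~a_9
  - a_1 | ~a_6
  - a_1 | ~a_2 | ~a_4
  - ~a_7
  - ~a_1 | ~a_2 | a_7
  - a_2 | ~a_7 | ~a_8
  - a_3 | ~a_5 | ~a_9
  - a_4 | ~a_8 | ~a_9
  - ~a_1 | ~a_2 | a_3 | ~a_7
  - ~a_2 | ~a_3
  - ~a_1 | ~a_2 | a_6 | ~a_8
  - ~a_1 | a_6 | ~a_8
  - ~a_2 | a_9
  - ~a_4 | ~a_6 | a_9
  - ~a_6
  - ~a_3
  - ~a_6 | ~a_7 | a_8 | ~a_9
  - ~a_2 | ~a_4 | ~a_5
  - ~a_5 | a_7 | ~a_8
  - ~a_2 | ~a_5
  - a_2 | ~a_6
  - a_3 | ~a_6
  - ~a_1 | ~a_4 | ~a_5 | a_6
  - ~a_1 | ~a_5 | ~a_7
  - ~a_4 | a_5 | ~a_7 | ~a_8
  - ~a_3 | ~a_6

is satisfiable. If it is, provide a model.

a_1 = False; a_2 = False; a_3 = False; a_4 = True; a_5 = False; a_6 = False; a_7 = False; a_8 = False; a_9 = False

Unit clause (~a_7) forces a_7 = False.
Unit clause (~a_6) forces a_6 = False.
Unit clause (~a_3) forces a_3 = False.
Set a_1 = False.
Set a_2 = False.
Set a_4 = True.
Set a_5 = False.
Set a_8 = False.
Set a_9 = False.
All clauses satisfied.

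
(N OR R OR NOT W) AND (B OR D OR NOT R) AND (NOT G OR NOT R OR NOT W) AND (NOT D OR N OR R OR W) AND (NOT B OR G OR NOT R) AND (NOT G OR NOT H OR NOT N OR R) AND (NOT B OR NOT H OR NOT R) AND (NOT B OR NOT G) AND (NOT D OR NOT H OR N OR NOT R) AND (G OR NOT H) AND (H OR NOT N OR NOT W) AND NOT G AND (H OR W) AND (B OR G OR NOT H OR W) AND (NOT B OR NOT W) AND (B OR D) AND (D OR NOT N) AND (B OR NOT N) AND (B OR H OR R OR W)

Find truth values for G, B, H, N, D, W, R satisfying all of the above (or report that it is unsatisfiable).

G = False; B = False; H = False; N = False; D = True; W = True; R = True

Unit clause (NOT G) forces G = False.
In (G OR NOT H) only NOT H is left, so H = False.
In (H OR W) only W is left, so W = True.
In (NOT B OR NOT W) only NOT B is left, so B = False.
In (B OR D) only D is left, so D = True.
In (B OR NOT N) only NOT N is left, so N = False.
In (N OR R OR NOT W) only R is left, so R = True.
All clauses satisfied.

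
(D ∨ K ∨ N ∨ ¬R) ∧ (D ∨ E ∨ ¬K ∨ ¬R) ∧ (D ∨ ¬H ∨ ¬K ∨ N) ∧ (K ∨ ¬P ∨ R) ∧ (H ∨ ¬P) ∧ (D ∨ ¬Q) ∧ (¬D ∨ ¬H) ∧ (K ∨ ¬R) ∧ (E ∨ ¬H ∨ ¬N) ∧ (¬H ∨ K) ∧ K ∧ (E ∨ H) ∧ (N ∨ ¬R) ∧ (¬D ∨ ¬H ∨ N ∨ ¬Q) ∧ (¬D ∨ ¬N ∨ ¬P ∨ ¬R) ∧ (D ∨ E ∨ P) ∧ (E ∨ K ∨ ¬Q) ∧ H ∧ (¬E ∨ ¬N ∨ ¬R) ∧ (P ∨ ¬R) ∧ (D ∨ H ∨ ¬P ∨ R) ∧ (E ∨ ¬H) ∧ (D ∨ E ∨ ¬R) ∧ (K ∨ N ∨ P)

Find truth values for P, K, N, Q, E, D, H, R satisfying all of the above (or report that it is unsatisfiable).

Unit clause (K) forces K = True.
Unit clause (H) forces H = True.
In (E ∨ ¬H) only E is left, so E = True.
In (¬D ∨ ¬H) only ¬D is left, so D = False.
In (D ∨ ¬H ∨ ¬K ∨ N) only N is left, so N = True.
In (D ∨ ¬Q) only ¬Q is left, so Q = False.
In (¬E ∨ ¬N ∨ ¬R) only ¬R is left, so R = False.
Set P = True.
All clauses satisfied.

P=T, K=T, N=T, Q=F, E=T, D=F, H=T, R=F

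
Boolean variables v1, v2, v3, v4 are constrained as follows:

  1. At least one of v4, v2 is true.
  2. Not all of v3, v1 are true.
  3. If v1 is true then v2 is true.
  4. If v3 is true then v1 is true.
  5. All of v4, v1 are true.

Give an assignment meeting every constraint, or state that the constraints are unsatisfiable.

v1=T; v2=T; v3=F; v4=T

  (1) {v4, v2}: 2 true — at least one ✓
  (2) {v3, v1}: 1/2 true — not all ✓
  (3) v1=T ⇒ v2: T ✓
  (4) v3=F ⇒ v1: vacuous ✓
  (5) {v4, v1}: all 2 true ✓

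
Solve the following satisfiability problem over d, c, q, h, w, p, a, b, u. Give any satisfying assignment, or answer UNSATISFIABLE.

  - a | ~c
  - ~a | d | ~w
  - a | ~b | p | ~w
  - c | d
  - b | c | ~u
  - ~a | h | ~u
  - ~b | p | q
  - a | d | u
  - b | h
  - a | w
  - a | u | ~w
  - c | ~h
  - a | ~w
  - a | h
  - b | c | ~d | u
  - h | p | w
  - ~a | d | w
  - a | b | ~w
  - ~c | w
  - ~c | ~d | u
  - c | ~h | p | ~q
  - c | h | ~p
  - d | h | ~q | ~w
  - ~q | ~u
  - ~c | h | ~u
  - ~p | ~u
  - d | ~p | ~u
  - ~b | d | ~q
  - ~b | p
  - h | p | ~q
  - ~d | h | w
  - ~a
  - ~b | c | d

Unsatisfiable

Case w = True:
  (a | ~w) forces a = True.
  Clause (~a) is falsified — contradiction.
Case w = False:
  (a | w) forces a = True.
  Clause (~a) is falsified — contradiction.
Both cases fail, so the formula is unsatisfiable.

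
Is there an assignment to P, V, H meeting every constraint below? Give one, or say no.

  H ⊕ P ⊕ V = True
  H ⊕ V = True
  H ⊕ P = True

P=F; V=F; H=T

H ⊕ P ⊕ V = T ⊕ F ⊕ F = True ✓
H ⊕ V = T ⊕ F = True ✓
H ⊕ P = T ⊕ F = True ✓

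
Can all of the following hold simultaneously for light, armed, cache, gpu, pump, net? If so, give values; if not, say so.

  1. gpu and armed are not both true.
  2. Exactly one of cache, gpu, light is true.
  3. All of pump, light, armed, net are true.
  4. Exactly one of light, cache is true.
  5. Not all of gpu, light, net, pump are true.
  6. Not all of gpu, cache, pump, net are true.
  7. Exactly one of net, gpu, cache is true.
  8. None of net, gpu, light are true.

Case light = True:
  Constraint (8) is violated (light=T) — contradiction.
Case light = False:
  Constraint (3) is violated (light=F) — contradiction.
Both cases fail — unsatisfiable.

Unsatisfiable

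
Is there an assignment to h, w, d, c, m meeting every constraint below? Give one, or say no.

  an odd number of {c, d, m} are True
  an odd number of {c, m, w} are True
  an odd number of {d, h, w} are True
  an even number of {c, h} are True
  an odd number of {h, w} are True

h=T, w=F, d=F, c=T, m=F

{c, d, m}: 1 true → odd ✓
{c, m, w}: 1 true → odd ✓
{d, h, w}: 1 true → odd ✓
{c, h}: 2 true → even ✓
{h, w}: 1 true → odd ✓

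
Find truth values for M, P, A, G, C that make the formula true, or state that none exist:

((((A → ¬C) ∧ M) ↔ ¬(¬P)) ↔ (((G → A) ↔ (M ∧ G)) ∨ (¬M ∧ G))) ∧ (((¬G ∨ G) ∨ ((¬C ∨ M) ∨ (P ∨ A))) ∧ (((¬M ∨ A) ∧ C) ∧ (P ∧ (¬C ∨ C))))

M = False, P = True, A = True, G = False, C = True

  (((A → ¬C) ∧ M) ↔ ¬(¬P)) ↔ (((G → A) ↔ (M ∧ G)) ∨ (¬M ∧ G)) = True
    ((A → ¬C) ∧ M) ↔ ¬(¬P) = False
      (A → ¬C) ∧ M = False
        A → ¬C = False
          ¬C = False
      ¬(¬P) = True
        ¬P = False
    ((G → A) ↔ (M ∧ G)) ∨ (¬M ∧ G) = False
      (G → A) ↔ (M ∧ G) = False
        G → A = True
        M ∧ G = False
      ¬M ∧ G = False
        ¬M = True
  ((¬G ∨ G) ∨ ((¬C ∨ M) ∨ (P ∨ A))) ∧ (((¬M ∨ A) ∧ C) ∧ (P ∧ (¬C ∨ C))) = True
    (¬G ∨ G) ∨ ((¬C ∨ M) ∨ (P ∨ A)) = True
      ¬G ∨ G = True
        ¬G = True
      (¬C ∨ M) ∨ (P ∨ A) = True
        ¬C ∨ M = False
          ¬C = False
        P ∨ A = True
    ((¬M ∨ A) ∧ C) ∧ (P ∧ (¬C ∨ C)) = True
      (¬M ∨ A) ∧ C = True
        ¬M ∨ A = True
          ¬M = True
      P ∧ (¬C ∨ C) = True
        ¬C ∨ C = True
          ¬C = False
Both conjuncts True, so the formula holds.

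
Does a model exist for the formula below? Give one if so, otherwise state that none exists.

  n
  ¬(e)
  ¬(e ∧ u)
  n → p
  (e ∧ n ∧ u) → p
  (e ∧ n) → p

Unit clause (n) forces n = True.
Unit clause (¬e) forces e = False.
In (¬n ∨ p) only p is left, so p = True.
Set u = False.
Check each clause:
  (n): n holds.
  (¬e): ¬e holds.
  (¬e ∨ ¬n ∨ p ∨ ¬u): ¬e holds.
  (¬e ∨ ¬u): ¬e holds.
  (¬n ∨ p): p holds.
  (¬e ∨ ¬n ∨ p): ¬e holds.
All clauses satisfied.

e = False; u = False; p = True; n = True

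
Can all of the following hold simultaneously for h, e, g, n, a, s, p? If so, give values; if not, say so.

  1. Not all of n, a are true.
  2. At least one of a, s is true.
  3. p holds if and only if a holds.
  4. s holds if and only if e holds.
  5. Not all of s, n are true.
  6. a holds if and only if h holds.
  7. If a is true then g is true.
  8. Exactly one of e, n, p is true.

h = True, e = False, g = True, n = False, a = True, s = False, p = True

  (1) {n, a}: 1/2 true — not all ✓
  (2) {a, s}: 1 true — at least one ✓
  (3) p=T, a=T — same ✓
  (4) s=F, e=F — same ✓
  (5) {s, n}: 0/2 true — not all ✓
  (6) a=T, h=T — same ✓
  (7) a=T ⇒ g: T ✓
  (8) {e, n, p}: 1 true — exactly one ✓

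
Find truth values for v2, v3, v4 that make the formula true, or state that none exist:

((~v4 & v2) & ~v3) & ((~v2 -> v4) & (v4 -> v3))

v2: True, v3: False, v4: False

  (~v4 & v2) & ~v3 = True
    ~v4 & v2 = True
      ~v4 = True
    ~v3 = True
  (~v2 -> v4) & (v4 -> v3) = True
    ~v2 -> v4 = True
      ~v2 = False
    v4 -> v3 = True
Both conjuncts True, so the formula holds.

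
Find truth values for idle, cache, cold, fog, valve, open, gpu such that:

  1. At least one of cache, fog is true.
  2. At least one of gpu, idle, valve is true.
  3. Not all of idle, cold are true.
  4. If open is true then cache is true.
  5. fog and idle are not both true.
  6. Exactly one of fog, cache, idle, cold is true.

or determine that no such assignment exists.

idle=F, cache=F, cold=F, fog=T, valve=F, open=F, gpu=T

  (1) {cache, fog}: 1 true — at least one ✓
  (2) {gpu, idle, valve}: 1 true — at least one ✓
  (3) {idle, cold}: 0/2 true — not all ✓
  (4) open=F ⇒ cache: vacuous ✓
  (5) fog=T, idle=F — not both ✓
  (6) {fog, cache, idle, cold}: 1 true — exactly one ✓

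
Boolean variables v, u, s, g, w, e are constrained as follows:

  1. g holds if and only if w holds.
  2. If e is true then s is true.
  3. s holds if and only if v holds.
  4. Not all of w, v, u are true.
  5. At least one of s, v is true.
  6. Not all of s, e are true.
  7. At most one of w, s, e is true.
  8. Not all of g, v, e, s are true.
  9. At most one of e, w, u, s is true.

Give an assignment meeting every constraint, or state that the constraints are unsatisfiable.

v=T; u=F; s=T; g=F; w=F; e=F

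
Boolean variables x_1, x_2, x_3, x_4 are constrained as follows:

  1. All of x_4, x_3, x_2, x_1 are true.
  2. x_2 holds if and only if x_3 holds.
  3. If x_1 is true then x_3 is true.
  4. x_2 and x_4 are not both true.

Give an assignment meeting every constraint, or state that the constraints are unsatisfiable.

Case x_2 = True:
  (1) forces x_4 = True.
  Constraint (4) is violated (x_2=T, x_4=T) — contradiction.
Case x_2 = False:
  Constraint (1) is violated (x_2=F) — contradiction.
Both cases fail — unsatisfiable.

Unsatisfiable — no assignment works.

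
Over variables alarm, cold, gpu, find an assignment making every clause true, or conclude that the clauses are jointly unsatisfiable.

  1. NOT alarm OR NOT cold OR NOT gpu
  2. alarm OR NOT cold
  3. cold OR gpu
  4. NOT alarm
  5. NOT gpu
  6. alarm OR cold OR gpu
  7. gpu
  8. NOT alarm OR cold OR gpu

Case gpu = True:
  Clause (NOT gpu) is falsified — contradiction.
Case gpu = False:
  Clause (gpu) is falsified — contradiction.
Both cases fail, so the formula is unsatisfiable.

Unsatisfiable — no assignment works.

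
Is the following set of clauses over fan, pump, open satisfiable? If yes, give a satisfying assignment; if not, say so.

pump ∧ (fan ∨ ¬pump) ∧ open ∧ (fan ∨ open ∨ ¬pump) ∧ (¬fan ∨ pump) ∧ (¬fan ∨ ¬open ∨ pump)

Unit clause (pump) forces pump = True.
In (fan ∨ ¬pump) only fan is left, so fan = True.
Unit clause (open) forces open = True.
Check each clause:
  (pump): pump holds.
  (fan ∨ ¬pump): fan holds.
  (open): open holds.
  (fan ∨ open ∨ ¬pump): fan holds.
  (¬fan ∨ pump): pump holds.
  (¬fan ∨ ¬open ∨ pump): pump holds.
All clauses satisfied.

fan=T, pump=T, open=T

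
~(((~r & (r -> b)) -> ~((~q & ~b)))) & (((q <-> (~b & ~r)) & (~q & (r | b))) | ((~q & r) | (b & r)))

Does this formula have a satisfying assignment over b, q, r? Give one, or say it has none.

UNSATISFIABLE

Case r = True: the conjunct ~(((~r & (r -> b)) -> ~((~q & ~b)))) becomes ~((False -> ~((~q & ~b)))) = False.
Case r = False: the formula simplifies to ~(~((~q & ~b))) & ((q <-> ~b) & (~q & b)).
  b = True: the conjunct ~(~((~q & ~b))) becomes ~(~False) = False.
  b = False: the conjunct b is False.
Both cases fail — unsatisfiable.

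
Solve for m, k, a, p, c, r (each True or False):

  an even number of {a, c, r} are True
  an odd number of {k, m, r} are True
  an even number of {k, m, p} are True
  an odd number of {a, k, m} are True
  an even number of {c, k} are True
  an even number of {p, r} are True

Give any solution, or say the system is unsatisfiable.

Adding constraints 2, 3, 6 mod 2: every variable appears an even number of times on the left, so the left side is 0.
But the right sides sum to 1 (mod 2). 0 ≠ 1 — the system is inconsistent.

No satisfying assignment exists.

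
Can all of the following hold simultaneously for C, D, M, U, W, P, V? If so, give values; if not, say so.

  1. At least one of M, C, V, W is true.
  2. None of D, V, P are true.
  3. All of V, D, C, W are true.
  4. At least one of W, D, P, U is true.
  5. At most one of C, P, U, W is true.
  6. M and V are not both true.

Unsatisfiable — no assignment works.

Case D = True:
  Constraint (2) is violated (D=T) — contradiction.
Case D = False:
  Constraint (3) is violated (D=F) — contradiction.
Both cases fail — unsatisfiable.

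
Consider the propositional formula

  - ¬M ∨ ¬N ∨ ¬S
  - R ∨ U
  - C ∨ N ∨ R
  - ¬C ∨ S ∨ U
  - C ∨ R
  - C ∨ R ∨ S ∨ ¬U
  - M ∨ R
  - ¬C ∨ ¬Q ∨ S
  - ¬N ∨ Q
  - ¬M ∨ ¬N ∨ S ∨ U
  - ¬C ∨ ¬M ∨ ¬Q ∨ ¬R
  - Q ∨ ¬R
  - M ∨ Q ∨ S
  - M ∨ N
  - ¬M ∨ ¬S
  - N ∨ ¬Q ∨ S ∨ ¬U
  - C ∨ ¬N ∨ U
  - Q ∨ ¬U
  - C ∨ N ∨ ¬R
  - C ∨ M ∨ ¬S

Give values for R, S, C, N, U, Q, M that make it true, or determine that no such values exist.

Set R = True.
  then (Q ∨ ¬R) forces Q = True.
Set S = True.
  then (¬M ∨ ¬S) forces M = False.
  then (C ∨ M ∨ ¬S) forces C = True.
  then (M ∨ N) forces N = True.
Set U = False.
All clauses satisfied.

R = True, S = True, C = True, N = True, U = False, Q = True, M = False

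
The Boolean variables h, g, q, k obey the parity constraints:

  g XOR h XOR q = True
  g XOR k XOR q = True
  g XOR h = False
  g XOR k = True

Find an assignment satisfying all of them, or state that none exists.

Adding constraints 1, 2, 3, 4 mod 2: every variable appears an even number of times on the left, so the left side is 0.
But the right sides sum to 1 (mod 2). 0 ≠ 1 — the system is inconsistent.

No satisfying assignment exists.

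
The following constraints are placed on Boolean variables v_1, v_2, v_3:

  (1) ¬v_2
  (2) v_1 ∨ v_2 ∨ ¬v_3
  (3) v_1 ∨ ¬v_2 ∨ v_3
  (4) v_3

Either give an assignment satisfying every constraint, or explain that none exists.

Unit clause (¬v_2) forces v_2 = False.
Unit clause (v_3) forces v_3 = True.
In (v_1 ∨ v_2 ∨ ¬v_3) only v_1 is left, so v_1 = True.
Check each clause:
  (¬v_2): ¬v_2 holds.
  (v_1 ∨ v_2 ∨ ¬v_3): v_1 holds.
  (v_1 ∨ ¬v_2 ∨ v_3): v_1 holds.
  (v_3): v_3 holds.
All clauses satisfied.

v_1 = True, v_2 = False, v_3 = True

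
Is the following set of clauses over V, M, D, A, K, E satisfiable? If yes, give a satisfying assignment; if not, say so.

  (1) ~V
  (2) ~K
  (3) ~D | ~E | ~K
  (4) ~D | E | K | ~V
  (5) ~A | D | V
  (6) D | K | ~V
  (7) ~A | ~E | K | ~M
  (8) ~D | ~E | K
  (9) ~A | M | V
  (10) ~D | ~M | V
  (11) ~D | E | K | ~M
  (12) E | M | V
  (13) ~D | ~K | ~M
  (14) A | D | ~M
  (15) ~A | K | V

V = False, M = False, D = False, A = False, K = False, E = True

Unit clause (~V) forces V = False.
Unit clause (~K) forces K = False.
In (~A | K | V) only ~A is left, so A = False.
Try M = True:
  (~D | ~M | V) forces D = False.
  clause (A | D | ~M) is falsified — backtrack.
So M = False.
  then (E | M | V) forces E = True.
  then (~D | ~E | K) forces D = False.
All clauses satisfied.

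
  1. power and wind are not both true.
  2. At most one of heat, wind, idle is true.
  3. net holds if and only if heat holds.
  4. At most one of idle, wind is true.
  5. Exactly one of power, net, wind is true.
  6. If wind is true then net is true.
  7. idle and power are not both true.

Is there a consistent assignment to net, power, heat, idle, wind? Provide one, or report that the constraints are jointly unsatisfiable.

net = False, power = True, heat = False, idle = False, wind = False

  (1) power=T, wind=F — not both ✓
  (2) {heat, wind, idle}: 0 true — at most one ✓
  (3) net=F, heat=F — same ✓
  (4) {idle, wind}: 0 true — at most one ✓
  (5) {power, net, wind}: 1 true — exactly one ✓
  (6) wind=F ⇒ net: vacuous ✓
  (7) idle=F, power=T — not both ✓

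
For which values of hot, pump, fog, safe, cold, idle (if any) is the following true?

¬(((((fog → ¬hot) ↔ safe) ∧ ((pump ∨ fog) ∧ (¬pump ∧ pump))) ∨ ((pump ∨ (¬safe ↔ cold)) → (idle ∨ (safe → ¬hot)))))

hot: True, pump: True, fog: True, safe: True, cold: False, idle: False

  ¬(((((fog → ¬hot) ↔ safe) ∧ ((pump ∨ fog) ∧ (¬pump ∧ pump))) ∨ ((pump ∨ (¬safe ↔ cold)) → (idle ∨ (safe → ¬hot))))) = True
    (((fog → ¬hot) ↔ safe) ∧ ((pump ∨ fog) ∧ (¬pump ∧ pump))) ∨ ((pump ∨ (¬safe ↔ cold)) → (idle ∨ (safe → ¬hot))) = False
      ((fog → ¬hot) ↔ safe) ∧ ((pump ∨ fog) ∧ (¬pump ∧ pump)) = False
        (fog → ¬hot) ↔ safe = False
          fog → ¬hot = False
            ¬hot = False
        (pump ∨ fog) ∧ (¬pump ∧ pump) = False
          pump ∨ fog = True
          ¬pump ∧ pump = False
            ¬pump = False
      (pump ∨ (¬safe ↔ cold)) → (idle ∨ (safe → ¬hot)) = False
        pump ∨ (¬safe ↔ cold) = True
          ¬safe ↔ cold = True
            ¬safe = False
        idle ∨ (safe → ¬hot) = False
          safe → ¬hot = False
            ¬hot = False
The formula evaluates to True.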